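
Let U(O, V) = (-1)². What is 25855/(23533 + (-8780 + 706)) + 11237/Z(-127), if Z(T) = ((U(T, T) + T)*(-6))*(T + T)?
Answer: 1597022579/989499672 ≈ 1.6140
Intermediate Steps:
U(O, V) = 1
Z(T) = 2*T*(-6 - 6*T) (Z(T) = ((1 + T)*(-6))*(T + T) = (-6 - 6*T)*(2*T) = 2*T*(-6 - 6*T))
25855/(23533 + (-8780 + 706)) + 11237/Z(-127) = 25855/(23533 + (-8780 + 706)) + 11237/((-12*(-127)*(1 - 127))) = 25855/(23533 - 8074) + 11237/((-12*(-127)*(-126))) = 25855/15459 + 11237/(-192024) = 25855*(1/15459) + 11237*(-1/192024) = 25855/15459 - 11237/192024 = 1597022579/989499672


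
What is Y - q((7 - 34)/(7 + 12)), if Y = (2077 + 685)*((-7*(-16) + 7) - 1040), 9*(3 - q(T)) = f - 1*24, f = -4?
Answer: -22894273/9 ≈ -2.5438e+6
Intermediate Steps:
q(T) = 55/9 (q(T) = 3 - (-4 - 1*24)/9 = 3 - (-4 - 24)/9 = 3 - ⅑*(-28) = 3 + 28/9 = 55/9)
Y = -2543802 (Y = 2762*((112 + 7) - 1040) = 2762*(119 - 1040) = 2762*(-921) = -2543802)
Y - q((7 - 34)/(7 + 12)) = -2543802 - 1*55/9 = -2543802 - 55/9 = -22894273/9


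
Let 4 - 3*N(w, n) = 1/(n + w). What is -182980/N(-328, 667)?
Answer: -37218132/271 ≈ -1.3734e+5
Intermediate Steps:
N(w, n) = 4/3 - 1/(3*(n + w))
-182980/N(-328, 667) = -182980*3*(667 - 328)/(-1 + 4*667 + 4*(-328)) = -182980*1017/(-1 + 2668 - 1312) = -182980/((⅓)*(1/339)*1355) = -182980/1355/1017 = -182980*1017/1355 = -37218132/271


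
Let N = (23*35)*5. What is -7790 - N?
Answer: -11815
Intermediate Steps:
N = 4025 (N = 805*5 = 4025)
-7790 - N = -7790 - 1*4025 = -7790 - 4025 = -11815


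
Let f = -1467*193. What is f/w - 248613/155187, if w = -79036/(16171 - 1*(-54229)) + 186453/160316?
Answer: -10331209057315927769/1472840451231 ≈ -7.0145e+6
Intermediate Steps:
f = -283131
w = 28472239/705390400 (w = -79036/(16171 + 54229) + 186453*(1/160316) = -79036/70400 + 186453/160316 = -79036*1/70400 + 186453/160316 = -19759/17600 + 186453/160316 = 28472239/705390400 ≈ 0.040364)
f/w - 248613/155187 = -283131/28472239/705390400 - 248613/155187 = -283131*705390400/28472239 - 248613*1/155187 = -199717889342400/28472239 - 82871/51729 = -10331209057315927769/1472840451231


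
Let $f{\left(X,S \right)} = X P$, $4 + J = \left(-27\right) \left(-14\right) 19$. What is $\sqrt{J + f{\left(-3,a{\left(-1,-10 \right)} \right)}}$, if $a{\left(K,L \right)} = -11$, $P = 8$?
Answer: $7 \sqrt{146} \approx 84.581$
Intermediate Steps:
$J = 7178$ ($J = -4 + \left(-27\right) \left(-14\right) 19 = -4 + 378 \cdot 19 = -4 + 7182 = 7178$)
$f{\left(X,S \right)} = 8 X$ ($f{\left(X,S \right)} = X 8 = 8 X$)
$\sqrt{J + f{\left(-3,a{\left(-1,-10 \right)} \right)}} = \sqrt{7178 + 8 \left(-3\right)} = \sqrt{7178 - 24} = \sqrt{7154} = 7 \sqrt{146}$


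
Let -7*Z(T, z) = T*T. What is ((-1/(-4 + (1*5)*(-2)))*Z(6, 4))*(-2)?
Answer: 36/49 ≈ 0.73469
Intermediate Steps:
Z(T, z) = -T²/7 (Z(T, z) = -T*T/7 = -T²/7)
((-1/(-4 + (1*5)*(-2)))*Z(6, 4))*(-2) = ((-1/(-4 + (1*5)*(-2)))*(-⅐*6²))*(-2) = ((-1/(-4 + 5*(-2)))*(-⅐*36))*(-2) = (-1/(-4 - 10)*(-36/7))*(-2) = (-1/(-14)*(-36/7))*(-2) = (-1*(-1/14)*(-36/7))*(-2) = ((1/14)*(-36/7))*(-2) = -18/49*(-2) = 36/49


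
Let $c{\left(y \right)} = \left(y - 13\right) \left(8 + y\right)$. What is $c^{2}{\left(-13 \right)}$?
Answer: $16900$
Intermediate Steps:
$c{\left(y \right)} = \left(-13 + y\right) \left(8 + y\right)$
$c^{2}{\left(-13 \right)} = \left(-104 + \left(-13\right)^{2} - -65\right)^{2} = \left(-104 + 169 + 65\right)^{2} = 130^{2} = 16900$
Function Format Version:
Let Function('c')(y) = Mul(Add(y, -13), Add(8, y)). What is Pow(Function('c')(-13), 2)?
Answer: 16900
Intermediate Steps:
Function('c')(y) = Mul(Add(-13, y), Add(8, y))
Pow(Function('c')(-13), 2) = Pow(Add(-104, Pow(-13, 2), Mul(-5, -13)), 2) = Pow(Add(-104, 169, 65), 2) = Pow(130, 2) = 16900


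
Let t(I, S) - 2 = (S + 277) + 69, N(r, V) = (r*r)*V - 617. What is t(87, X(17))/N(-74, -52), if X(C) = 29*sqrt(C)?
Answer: -116/95123 - 29*sqrt(17)/285369 ≈ -0.0016385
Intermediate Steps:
N(r, V) = -617 + V*r**2 (N(r, V) = r**2*V - 617 = V*r**2 - 617 = -617 + V*r**2)
t(I, S) = 348 + S (t(I, S) = 2 + ((S + 277) + 69) = 2 + ((277 + S) + 69) = 2 + (346 + S) = 348 + S)
t(87, X(17))/N(-74, -52) = (348 + 29*sqrt(17))/(-617 - 52*(-74)**2) = (348 + 29*sqrt(17))/(-617 - 52*5476) = (348 + 29*sqrt(17))/(-617 - 284752) = (348 + 29*sqrt(17))/(-285369) = (348 + 29*sqrt(17))*(-1/285369) = -116/95123 - 29*sqrt(17)/285369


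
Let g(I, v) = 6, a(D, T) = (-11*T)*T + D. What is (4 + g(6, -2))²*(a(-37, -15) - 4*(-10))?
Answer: -247200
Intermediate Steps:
a(D, T) = D - 11*T² (a(D, T) = -11*T² + D = D - 11*T²)
(4 + g(6, -2))²*(a(-37, -15) - 4*(-10)) = (4 + 6)²*((-37 - 11*(-15)²) - 4*(-10)) = 10²*((-37 - 11*225) + 40) = 100*((-37 - 2475) + 40) = 100*(-2512 + 40) = 100*(-2472) = -247200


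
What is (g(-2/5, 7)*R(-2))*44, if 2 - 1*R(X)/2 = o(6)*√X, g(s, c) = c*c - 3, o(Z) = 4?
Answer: 8096 - 16192*I*√2 ≈ 8096.0 - 22899.0*I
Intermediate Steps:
g(s, c) = -3 + c² (g(s, c) = c² - 3 = -3 + c²)
R(X) = 4 - 8*√X
(g(-2/5, 7)*R(-2))*44 = ((-3 + 7²)*(4 - 8*I*√2))*44 = ((-3 + 49)*(4 - 8*I*√2))*44 = (46*(4 - 8*I*√2))*44 = (184 - 368*I*√2)*44 = 8096 - 16192*I*√2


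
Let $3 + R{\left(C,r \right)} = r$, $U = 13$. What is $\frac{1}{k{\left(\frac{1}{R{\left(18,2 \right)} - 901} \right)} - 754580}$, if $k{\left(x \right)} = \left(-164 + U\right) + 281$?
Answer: $- \frac{1}{754450} \approx -1.3255 \cdot 10^{-6}$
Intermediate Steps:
$R{\left(C,r \right)} = -3 + r$
$k{\left(x \right)} = 130$ ($k{\left(x \right)} = \left(-164 + 13\right) + 281 = -151 + 281 = 130$)
$\frac{1}{k{\left(\frac{1}{R{\left(18,2 \right)} - 901} \right)} - 754580} = \frac{1}{130 - 754580} = \frac{1}{-754450} = - \frac{1}{754450}$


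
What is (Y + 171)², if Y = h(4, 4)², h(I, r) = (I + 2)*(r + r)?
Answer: 6125625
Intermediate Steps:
h(I, r) = 2*r*(2 + I) (h(I, r) = (2 + I)*(2*r) = 2*r*(2 + I))
Y = 2304 (Y = (2*4*(2 + 4))² = (2*4*6)² = 48² = 2304)
(Y + 171)² = (2304 + 171)² = 2475² = 6125625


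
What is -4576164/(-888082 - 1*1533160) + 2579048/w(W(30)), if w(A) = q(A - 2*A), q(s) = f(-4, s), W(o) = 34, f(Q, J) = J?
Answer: -91828584530/1210621 ≈ -75853.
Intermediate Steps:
q(s) = s
w(A) = -A (w(A) = A - 2*A = -A)
-4576164/(-888082 - 1*1533160) + 2579048/w(W(30)) = -4576164/(-888082 - 1*1533160) + 2579048/((-1*34)) = -4576164/(-888082 - 1533160) + 2579048/(-34) = -4576164/(-2421242) + 2579048*(-1/34) = -4576164*(-1/2421242) - 1289524/17 = 2288082/1210621 - 1289524/17 = -91828584530/1210621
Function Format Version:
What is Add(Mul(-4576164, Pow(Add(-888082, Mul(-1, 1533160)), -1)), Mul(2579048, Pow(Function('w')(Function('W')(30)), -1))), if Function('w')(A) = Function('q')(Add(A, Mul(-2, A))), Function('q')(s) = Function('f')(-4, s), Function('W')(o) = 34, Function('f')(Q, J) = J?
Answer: Rational(-91828584530, 1210621) ≈ -75853.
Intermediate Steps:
Function('q')(s) = s
Function('w')(A) = Mul(-1, A) (Function('w')(A) = Add(A, Mul(-2, A)) = Mul(-1, A))
Add(Mul(-4576164, Pow(Add(-888082, Mul(-1, 1533160)), -1)), Mul(2579048, Pow(Function('w')(Function('W')(30)), -1))) = Add(Mul(-4576164, Pow(Add(-888082, Mul(-1, 1533160)), -1)), Mul(2579048, Pow(Mul(-1, 34), -1))) = Add(Mul(-4576164, Pow(Add(-888082, -1533160), -1)), Mul(2579048, Pow(-34, -1))) = Add(Mul(-4576164, Pow(-2421242, -1)), Mul(2579048, Rational(-1, 34))) = Add(Mul(-4576164, Rational(-1, 2421242)), Rational(-1289524, 17)) = Add(Rational(2288082, 1210621), Rational(-1289524, 17)) = Rational(-91828584530, 1210621)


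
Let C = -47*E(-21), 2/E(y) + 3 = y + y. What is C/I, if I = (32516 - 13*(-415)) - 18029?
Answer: 47/447345 ≈ 0.00010506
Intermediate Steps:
E(y) = 2/(-3 + 2*y) (E(y) = 2/(-3 + (y + y)) = 2/(-3 + 2*y))
C = 94/45 (C = -94/(-3 + 2*(-21)) = -94/(-3 - 42) = -94/(-45) = -94*(-1)/45 = -47*(-2/45) = 94/45 ≈ 2.0889)
I = 19882 (I = (32516 + 5395) - 18029 = 37911 - 18029 = 19882)
C/I = (94/45)/19882 = (94/45)*(1/19882) = 47/447345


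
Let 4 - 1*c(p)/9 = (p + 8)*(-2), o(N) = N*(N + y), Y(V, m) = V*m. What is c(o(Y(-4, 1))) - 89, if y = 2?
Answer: 235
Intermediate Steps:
o(N) = N*(2 + N) (o(N) = N*(N + 2) = N*(2 + N))
c(p) = 180 + 18*p (c(p) = 36 - 9*(p + 8)*(-2) = 36 - 9*(8 + p)*(-2) = 36 - 9*(-16 - 2*p) = 36 + (144 + 18*p) = 180 + 18*p)
c(o(Y(-4, 1))) - 89 = (180 + 18*((-4*1)*(2 - 4*1))) - 89 = (180 + 18*(-4*(2 - 4))) - 89 = (180 + 18*(-4*(-2))) - 89 = (180 + 18*8) - 89 = (180 + 144) - 89 = 324 - 89 = 235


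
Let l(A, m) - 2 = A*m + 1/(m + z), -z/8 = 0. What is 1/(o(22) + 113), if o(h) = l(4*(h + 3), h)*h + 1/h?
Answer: 22/1068277 ≈ 2.0594e-5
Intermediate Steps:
z = 0 (z = -8*0 = 0)
l(A, m) = 2 + 1/m + A*m (l(A, m) = 2 + (A*m + 1/(m + 0)) = 2 + (A*m + 1/m) = 2 + (1/m + A*m) = 2 + 1/m + A*m)
o(h) = 1/h + h*(2 + 1/h + h*(12 + 4*h)) (o(h) = (2 + 1/h + (4*(h + 3))*h)*h + 1/h = (2 + 1/h + (4*(3 + h))*h)*h + 1/h = (2 + 1/h + (12 + 4*h)*h)*h + 1/h = (2 + 1/h + h*(12 + 4*h))*h + 1/h = h*(2 + 1/h + h*(12 + 4*h)) + 1/h = 1/h + h*(2 + 1/h + h*(12 + 4*h)))
1/(o(22) + 113) = 1/((1 + 22*(1 + 2*22 + 4*22²*(3 + 22)))/22 + 113) = 1/((1 + 22*(1 + 44 + 4*484*25))/22 + 113) = 1/((1 + 22*(1 + 44 + 48400))/22 + 113) = 1/((1 + 22*48445)/22 + 113) = 1/((1 + 1065790)/22 + 113) = 1/((1/22)*1065791 + 113) = 1/(1065791/22 + 113) = 1/(1068277/22) = 22/1068277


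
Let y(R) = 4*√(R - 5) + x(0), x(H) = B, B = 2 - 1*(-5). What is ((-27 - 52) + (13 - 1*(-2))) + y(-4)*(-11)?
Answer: -141 - 132*I ≈ -141.0 - 132.0*I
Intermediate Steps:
B = 7 (B = 2 + 5 = 7)
x(H) = 7
y(R) = 7 + 4*√(-5 + R) (y(R) = 4*√(R - 5) + 7 = 4*√(-5 + R) + 7 = 7 + 4*√(-5 + R))
((-27 - 52) + (13 - 1*(-2))) + y(-4)*(-11) = ((-27 - 52) + (13 - 1*(-2))) + (7 + 4*√(-5 - 4))*(-11) = (-79 + (13 + 2)) + (7 + 4*√(-9))*(-11) = (-79 + 15) + (7 + 4*(3*I))*(-11) = -64 + (7 + 12*I)*(-11) = -64 + (-77 - 132*I) = -141 - 132*I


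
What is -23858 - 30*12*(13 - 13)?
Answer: -23858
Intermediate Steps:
-23858 - 30*12*(13 - 13) = -23858 - 360*0 = -23858 - 1*0 = -23858 + 0 = -23858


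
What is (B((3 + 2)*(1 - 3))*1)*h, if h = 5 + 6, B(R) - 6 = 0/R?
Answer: 66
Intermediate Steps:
B(R) = 6 (B(R) = 6 + 0/R = 6 + 0 = 6)
h = 11
(B((3 + 2)*(1 - 3))*1)*h = (6*1)*11 = 6*11 = 66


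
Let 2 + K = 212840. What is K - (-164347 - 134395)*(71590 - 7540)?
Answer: 19134637938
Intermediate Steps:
K = 212838 (K = -2 + 212840 = 212838)
K - (-164347 - 134395)*(71590 - 7540) = 212838 - (-164347 - 134395)*(71590 - 7540) = 212838 - (-298742)*64050 = 212838 - 1*(-19134425100) = 212838 + 19134425100 = 19134637938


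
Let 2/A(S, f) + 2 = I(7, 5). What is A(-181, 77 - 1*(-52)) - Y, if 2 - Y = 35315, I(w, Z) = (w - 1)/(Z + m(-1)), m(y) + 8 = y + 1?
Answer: 70625/2 ≈ 35313.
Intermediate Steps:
m(y) = -7 + y (m(y) = -8 + (y + 1) = -8 + (1 + y) = -7 + y)
I(w, Z) = (-1 + w)/(-8 + Z) (I(w, Z) = (w - 1)/(Z + (-7 - 1)) = (-1 + w)/(Z - 8) = (-1 + w)/(-8 + Z))
Y = -35313 (Y = 2 - 1*35315 = 2 - 35315 = -35313)
A(S, f) = -½ (A(S, f) = 2/(-2 + (-1 + 7)/(-8 + 5)) = 2/(-2 + 6/(-3)) = 2/(-2 - ⅓*6) = 2/(-2 - 2) = 2/(-4) = 2*(-¼) = -½)
A(-181, 77 - 1*(-52)) - Y = -½ - 1*(-35313) = -½ + 35313 = 70625/2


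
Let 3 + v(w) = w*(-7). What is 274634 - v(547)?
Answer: 278466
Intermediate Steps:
v(w) = -3 - 7*w (v(w) = -3 + w*(-7) = -3 - 7*w)
274634 - v(547) = 274634 - (-3 - 7*547) = 274634 - (-3 - 3829) = 274634 - 1*(-3832) = 274634 + 3832 = 278466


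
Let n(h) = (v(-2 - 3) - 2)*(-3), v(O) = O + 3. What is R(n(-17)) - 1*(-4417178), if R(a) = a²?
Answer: 4417322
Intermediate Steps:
v(O) = 3 + O
n(h) = 12 (n(h) = ((3 + (-2 - 3)) - 2)*(-3) = ((3 - 5) - 2)*(-3) = (-2 - 2)*(-3) = -4*(-3) = 12)
R(n(-17)) - 1*(-4417178) = 12² - 1*(-4417178) = 144 + 4417178 = 4417322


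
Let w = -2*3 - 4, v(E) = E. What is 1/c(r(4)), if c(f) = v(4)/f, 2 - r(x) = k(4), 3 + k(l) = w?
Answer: 15/4 ≈ 3.7500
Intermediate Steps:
w = -10 (w = -6 - 4 = -10)
k(l) = -13 (k(l) = -3 - 10 = -13)
r(x) = 15 (r(x) = 2 - 1*(-13) = 2 + 13 = 15)
c(f) = 4/f
1/c(r(4)) = 1/(4/15) = 15/4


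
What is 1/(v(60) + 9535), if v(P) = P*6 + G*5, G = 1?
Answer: 1/9900 ≈ 0.00010101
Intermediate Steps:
v(P) = 5 + 6*P (v(P) = P*6 + 1*5 = 6*P + 5 = 5 + 6*P)
1/(v(60) + 9535) = 1/((5 + 6*60) + 9535) = 1/((5 + 360) + 9535) = 1/(365 + 9535) = 1/9900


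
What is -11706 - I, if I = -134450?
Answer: 122744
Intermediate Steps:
-11706 - I = -11706 - 1*(-134450) = -11706 + 134450 = 122744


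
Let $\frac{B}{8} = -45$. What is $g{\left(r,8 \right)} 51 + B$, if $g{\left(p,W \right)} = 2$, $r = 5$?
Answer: $-258$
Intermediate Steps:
$B = -360$ ($B = 8 \left(-45\right) = -360$)
$g{\left(r,8 \right)} 51 + B = 2 \cdot 51 - 360 = 102 - 360 = -258$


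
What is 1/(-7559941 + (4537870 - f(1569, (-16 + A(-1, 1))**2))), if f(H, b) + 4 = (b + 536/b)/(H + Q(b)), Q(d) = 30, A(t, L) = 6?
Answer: -13325/40269043653 ≈ -3.3090e-7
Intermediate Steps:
f(H, b) = -4 + (b + 536/b)/(30 + H) (f(H, b) = -4 + (b + 536/b)/(H + 30) = -4 + (b + 536/b)/(30 + H))
1/(-7559941 + (4537870 - f(1569, (-16 + A(-1, 1))**2))) = 1/(-7559941 + (4537870 - (536 + ((-16 + 6)**2)**2 - 120*(-16 + 6)**2 - 4*1569*(-16 + 6)**2)/(((-16 + 6)**2)*(30 + 1569)))) = 1/(-7559941 + (4537870 - (536 + ((-10)**2)**2 - 120*(-10)**2 - 4*1569*(-10)**2)/(((-10)**2)*1599))) = 1/(-7559941 + (4537870 - (536 + 100**2 - 120*100 - 4*1569*100)/(100*1599))) = 1/(-7559941 + (4537870 - (536 + 10000 - 12000 - 627600)/(100*1599))) = 1/(-7559941 + (4537870 - (-629064)/(100*1599))) = 1/(-7559941 + (4537870 - 1*(-52422/13325))) = 1/(-7559941 + (4537870 + 52422/13325)) = 1/(-7559941 + 60467170172/13325) = 1/(-40269043653/13325) = -13325/40269043653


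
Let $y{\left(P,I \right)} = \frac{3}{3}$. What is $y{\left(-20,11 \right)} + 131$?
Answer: $132$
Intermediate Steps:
$y{\left(P,I \right)} = 1$ ($y{\left(P,I \right)} = 3 \cdot \frac{1}{3} = 1$)
$y{\left(-20,11 \right)} + 131 = 1 + 131 = 132$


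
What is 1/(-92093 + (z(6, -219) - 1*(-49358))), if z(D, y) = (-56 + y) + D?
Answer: -1/43004 ≈ -2.3254e-5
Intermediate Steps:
z(D, y) = -56 + D + y
1/(-92093 + (z(6, -219) - 1*(-49358))) = 1/(-92093 + ((-56 + 6 - 219) - 1*(-49358))) = 1/(-92093 + (-269 + 49358)) = 1/(-92093 + 49089) = 1/(-43004) = -1/43004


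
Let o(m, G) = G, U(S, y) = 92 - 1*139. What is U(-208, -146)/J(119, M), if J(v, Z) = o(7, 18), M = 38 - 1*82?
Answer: -47/18 ≈ -2.6111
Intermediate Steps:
U(S, y) = -47 (U(S, y) = 92 - 139 = -47)
M = -44 (M = 38 - 82 = -44)
J(v, Z) = 18
U(-208, -146)/J(119, M) = -47/18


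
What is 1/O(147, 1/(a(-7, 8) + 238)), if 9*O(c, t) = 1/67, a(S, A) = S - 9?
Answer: 603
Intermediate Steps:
a(S, A) = -9 + S
O(c, t) = 1/603 (O(c, t) = (⅑)/67 = (⅑)*(1/67) = 1/603)
1/O(147, 1/(a(-7, 8) + 238)) = 1/(1/603) = 603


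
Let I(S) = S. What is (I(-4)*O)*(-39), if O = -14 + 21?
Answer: 1092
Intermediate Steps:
O = 7
(I(-4)*O)*(-39) = -4*7*(-39) = -28*(-39) = 1092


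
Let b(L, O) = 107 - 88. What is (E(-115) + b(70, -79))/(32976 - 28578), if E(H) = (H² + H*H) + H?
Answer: 13177/2199 ≈ 5.9923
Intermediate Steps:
b(L, O) = 19
E(H) = H + 2*H² (E(H) = (H² + H²) + H = 2*H² + H = H + 2*H²)
(E(-115) + b(70, -79))/(32976 - 28578) = (-115*(1 + 2*(-115)) + 19)/(32976 - 28578) = (-115*(1 - 230) + 19)/4398 = (-115*(-229) + 19)*(1/4398) = (26335 + 19)*(1/4398) = 26354*(1/4398) = 13177/2199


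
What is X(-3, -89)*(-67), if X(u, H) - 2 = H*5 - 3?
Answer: 29882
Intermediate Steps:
X(u, H) = -1 + 5*H (X(u, H) = 2 + (H*5 - 3) = 2 + (5*H - 3) = 2 + (-3 + 5*H) = -1 + 5*H)
X(-3, -89)*(-67) = (-1 + 5*(-89))*(-67) = (-1 - 445)*(-67) = -446*(-67) = 29882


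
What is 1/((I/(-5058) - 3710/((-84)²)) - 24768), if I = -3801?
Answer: -141624/3507711269 ≈ -4.0375e-5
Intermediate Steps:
1/((I/(-5058) - 3710/((-84)²)) - 24768) = 1/((-3801/(-5058) - 3710/((-84)²)) - 24768) = 1/((-3801*(-1/5058) - 3710/7056) - 24768) = 1/((1267/1686 - 3710*1/7056) - 24768) = 1/((1267/1686 - 265/504) - 24768) = 1/(31963/141624 - 24768) = 1/(-3507711269/141624) = -141624/3507711269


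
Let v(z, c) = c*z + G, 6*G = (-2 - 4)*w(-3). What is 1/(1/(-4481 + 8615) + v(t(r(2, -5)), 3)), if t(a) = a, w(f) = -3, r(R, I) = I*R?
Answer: -4134/111617 ≈ -0.037037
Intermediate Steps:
G = 3 (G = ((-2 - 4)*(-3))/6 = (-6*(-3))/6 = (1/6)*18 = 3)
v(z, c) = 3 + c*z (v(z, c) = c*z + 3 = 3 + c*z)
1/(1/(-4481 + 8615) + v(t(r(2, -5)), 3)) = 1/(1/(-4481 + 8615) + (3 + 3*(-5*2))) = 1/(1/4134 + (3 + 3*(-10))) = 1/(1/4134 + (3 - 30)) = 1/(1/4134 - 27) = 1/(-111617/4134) = -4134/111617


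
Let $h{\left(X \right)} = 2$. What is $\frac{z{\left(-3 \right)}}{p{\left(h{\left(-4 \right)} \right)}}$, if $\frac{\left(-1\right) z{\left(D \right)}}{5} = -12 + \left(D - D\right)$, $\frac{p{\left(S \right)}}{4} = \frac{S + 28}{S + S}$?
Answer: $2$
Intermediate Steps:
$p{\left(S \right)} = \frac{2 \left(28 + S\right)}{S}$ ($p{\left(S \right)} = 4 \frac{S + 28}{S + S} = 4 \frac{28 + S}{2 S} = \frac{2 \left(28 + S\right)}{S}$)
$z{\left(D \right)} = 60$ ($z{\left(D \right)} = - 5 \left(-12 + \left(D - D\right)\right) = - 5 \left(-12 + 0\right) = \left(-5\right) \left(-12\right) = 60$)
$\frac{z{\left(-3 \right)}}{p{\left(h{\left(-4 \right)} \right)}} = \frac{60}{2 + \frac{56}{2}} = \frac{60}{2 + 56 \cdot \frac{1}{2}} = \frac{60}{2 + 28} = \frac{60}{30} = 60 \cdot \frac{1}{30} = 2$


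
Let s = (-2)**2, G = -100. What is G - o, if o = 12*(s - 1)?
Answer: -136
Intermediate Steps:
s = 4
o = 36 (o = 12*(4 - 1) = 12*3 = 36)
G - o = -100 - 1*36 = -100 - 36 = -136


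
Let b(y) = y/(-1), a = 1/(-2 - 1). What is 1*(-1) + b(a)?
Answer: -⅔ ≈ -0.66667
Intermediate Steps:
a = -⅓ (a = 1/(-3) = -⅓ ≈ -0.33333)
b(y) = -y (b(y) = y*(-1) = -y)
1*(-1) + b(a) = 1*(-1) - 1*(-⅓) = -1 + ⅓ = -⅔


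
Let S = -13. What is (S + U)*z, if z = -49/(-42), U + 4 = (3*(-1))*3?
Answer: -91/3 ≈ -30.333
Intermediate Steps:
U = -13 (U = -4 + (3*(-1))*3 = -4 - 3*3 = -4 - 9 = -13)
z = 7/6 (z = -49*(-1/42) = 7/6 ≈ 1.1667)
(S + U)*z = (-13 - 13)*(7/6) = -26*7/6 = -91/3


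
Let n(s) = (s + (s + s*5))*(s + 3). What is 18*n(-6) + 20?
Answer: 2288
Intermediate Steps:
n(s) = 7*s*(3 + s) (n(s) = (s + (s + 5*s))*(3 + s) = (s + 6*s)*(3 + s) = (7*s)*(3 + s) = 7*s*(3 + s))
18*n(-6) + 20 = 18*(7*(-6)*(3 - 6)) + 20 = 18*(7*(-6)*(-3)) + 20 = 18*126 + 20 = 2268 + 20 = 2288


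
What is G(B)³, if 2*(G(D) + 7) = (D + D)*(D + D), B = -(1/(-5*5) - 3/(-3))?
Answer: -33479650567/244140625 ≈ -137.13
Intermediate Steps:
B = -24/25 (B = -(-⅕*⅕ - 3*(-⅓)) = -(-1/25 + 1) = -1*24/25 = -24/25 ≈ -0.96000)
G(D) = -7 + 2*D² (G(D) = -7 + ((D + D)*(D + D))/2 = -7 + ((2*D)*(2*D))/2 = -7 + (4*D²)/2 = -7 + 2*D²)
G(B)³ = (-7 + 2*(-24/25)²)³ = (-7 + 2*(576/625))³ = (-7 + 1152/625)³ = (-3223/625)³ = -33479650567/244140625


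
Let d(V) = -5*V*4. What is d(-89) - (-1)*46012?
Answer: 47792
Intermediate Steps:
d(V) = -20*V
d(-89) - (-1)*46012 = -20*(-89) - (-1)*46012 = 1780 - 1*(-46012) = 1780 + 46012 = 47792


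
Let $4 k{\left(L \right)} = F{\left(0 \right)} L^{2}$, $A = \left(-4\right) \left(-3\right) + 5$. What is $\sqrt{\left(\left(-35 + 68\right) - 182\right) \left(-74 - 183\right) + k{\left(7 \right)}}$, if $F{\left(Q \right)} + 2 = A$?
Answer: $\frac{\sqrt{153907}}{2} \approx 196.15$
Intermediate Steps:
$A = 17$ ($A = 12 + 5 = 17$)
$F{\left(Q \right)} = 15$ ($F{\left(Q \right)} = -2 + 17 = 15$)
$k{\left(L \right)} = \frac{15 L^{2}}{4}$
$\sqrt{\left(\left(-35 + 68\right) - 182\right) \left(-74 - 183\right) + k{\left(7 \right)}} = \sqrt{\left(\left(-35 + 68\right) - 182\right) \left(-74 - 183\right) + \frac{15 \cdot 7^{2}}{4}} = \sqrt{\left(33 - 182\right) \left(-257\right) + \frac{15}{4} \cdot 49} = \sqrt{\left(-149\right) \left(-257\right) + \frac{735}{4}} = \sqrt{38293 + \frac{735}{4}} = \sqrt{\frac{153907}{4}} = \frac{\sqrt{153907}}{2}$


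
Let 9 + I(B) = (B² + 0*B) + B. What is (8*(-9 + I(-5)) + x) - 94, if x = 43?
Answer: -35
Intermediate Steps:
I(B) = -9 + B + B² (I(B) = -9 + ((B² + 0*B) + B) = -9 + ((B² + 0) + B) = -9 + (B² + B) = -9 + (B + B²) = -9 + B + B²)
(8*(-9 + I(-5)) + x) - 94 = (8*(-9 + (-9 - 5 + (-5)²)) + 43) - 94 = (8*(-9 + (-9 - 5 + 25)) + 43) - 94 = (8*(-9 + 11) + 43) - 94 = (8*2 + 43) - 94 = (16 + 43) - 94 = 59 - 94 = -35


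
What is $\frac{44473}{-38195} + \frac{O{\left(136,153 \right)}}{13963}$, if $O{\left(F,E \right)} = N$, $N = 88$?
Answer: $- \frac{617615339}{533316785} \approx -1.1581$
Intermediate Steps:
$O{\left(F,E \right)} = 88$
$\frac{44473}{-38195} + \frac{O{\left(136,153 \right)}}{13963} = \frac{44473}{-38195} + \frac{88}{13963} = 44473 \left(- \frac{1}{38195}\right) + 88 \cdot \frac{1}{13963} = - \frac{44473}{38195} + \frac{88}{13963} = - \frac{617615339}{533316785}$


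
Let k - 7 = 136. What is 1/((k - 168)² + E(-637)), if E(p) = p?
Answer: -1/12 ≈ -0.083333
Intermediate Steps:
k = 143 (k = 7 + 136 = 143)
1/((k - 168)² + E(-637)) = 1/((143 - 168)² - 637) = 1/((-25)² - 637) = 1/(625 - 637) = 1/(-12) = -1/12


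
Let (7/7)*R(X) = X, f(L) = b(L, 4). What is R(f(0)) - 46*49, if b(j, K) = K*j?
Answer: -2254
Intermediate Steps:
f(L) = 4*L
R(X) = X
R(f(0)) - 46*49 = 4*0 - 46*49 = 0 - 2254 = -2254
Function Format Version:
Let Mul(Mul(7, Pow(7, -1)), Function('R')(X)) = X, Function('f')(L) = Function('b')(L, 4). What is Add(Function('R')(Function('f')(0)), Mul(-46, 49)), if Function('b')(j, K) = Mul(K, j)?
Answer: -2254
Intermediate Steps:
Function('f')(L) = Mul(4, L)
Function('R')(X) = X
Add(Function('R')(Function('f')(0)), Mul(-46, 49)) = Add(Mul(4, 0), Mul(-46, 49)) = Add(0, -2254) = -2254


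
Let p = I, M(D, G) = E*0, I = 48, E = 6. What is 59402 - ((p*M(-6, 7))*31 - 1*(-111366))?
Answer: -51964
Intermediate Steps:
M(D, G) = 0 (M(D, G) = 6*0 = 0)
p = 48
59402 - ((p*M(-6, 7))*31 - 1*(-111366)) = 59402 - ((48*0)*31 - 1*(-111366)) = 59402 - (0*31 + 111366) = 59402 - (0 + 111366) = 59402 - 1*111366 = 59402 - 111366 = -51964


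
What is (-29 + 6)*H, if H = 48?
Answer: -1104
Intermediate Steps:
(-29 + 6)*H = (-29 + 6)*48 = -23*48 = -1104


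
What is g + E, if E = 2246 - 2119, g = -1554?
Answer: -1427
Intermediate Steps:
E = 127
g + E = -1554 + 127 = -1427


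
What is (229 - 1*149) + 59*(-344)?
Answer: -20216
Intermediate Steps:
(229 - 1*149) + 59*(-344) = (229 - 149) - 20296 = 80 - 20296 = -20216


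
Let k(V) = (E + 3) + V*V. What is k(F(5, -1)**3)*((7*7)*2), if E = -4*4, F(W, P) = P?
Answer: -1176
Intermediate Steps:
E = -16
k(V) = -13 + V**2 (k(V) = (-16 + 3) + V*V = -13 + V**2)
k(F(5, -1)**3)*((7*7)*2) = (-13 + ((-1)**3)**2)*((7*7)*2) = (-13 + (-1)**2)*(49*2) = (-13 + 1)*98 = -12*98 = -1176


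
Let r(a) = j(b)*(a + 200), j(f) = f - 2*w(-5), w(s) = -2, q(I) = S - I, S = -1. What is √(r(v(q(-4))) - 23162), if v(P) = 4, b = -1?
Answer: 5*I*√902 ≈ 150.17*I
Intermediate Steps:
q(I) = -1 - I
j(f) = 4 + f (j(f) = f - 2*(-2) = f + 4 = 4 + f)
r(a) = 600 + 3*a (r(a) = (4 - 1)*(a + 200) = 3*(200 + a) = 600 + 3*a)
√(r(v(q(-4))) - 23162) = √((600 + 3*4) - 23162) = √((600 + 12) - 23162) = √(612 - 23162) = √(-22550) = 5*I*√902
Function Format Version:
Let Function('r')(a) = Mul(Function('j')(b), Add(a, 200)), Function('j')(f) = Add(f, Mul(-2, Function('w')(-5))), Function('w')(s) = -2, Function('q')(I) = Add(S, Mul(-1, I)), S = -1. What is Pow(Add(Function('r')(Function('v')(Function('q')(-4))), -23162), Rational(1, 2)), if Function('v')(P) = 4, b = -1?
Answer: Mul(5, I, Pow(902, Rational(1, 2))) ≈ Mul(150.17, I)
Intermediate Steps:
Function('q')(I) = Add(-1, Mul(-1, I))
Function('j')(f) = Add(4, f) (Function('j')(f) = Add(f, Mul(-2, -2)) = Add(f, 4) = Add(4, f))
Function('r')(a) = Add(600, Mul(3, a)) (Function('r')(a) = Mul(Add(4, -1), Add(a, 200)) = Mul(3, Add(200, a)) = Add(600, Mul(3, a)))
Pow(Add(Function('r')(Function('v')(Function('q')(-4))), -23162), Rational(1, 2)) = Pow(Add(Add(600, Mul(3, 4)), -23162), Rational(1, 2)) = Pow(Add(Add(600, 12), -23162), Rational(1, 2)) = Pow(Add(612, -23162), Rational(1, 2)) = Pow(-22550, Rational(1, 2)) = Mul(5, I, Pow(902, Rational(1, 2)))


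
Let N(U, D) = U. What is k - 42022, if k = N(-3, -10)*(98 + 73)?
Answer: -42535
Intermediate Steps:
k = -513 (k = -3*(98 + 73) = -3*171 = -513)
k - 42022 = -513 - 42022 = -42535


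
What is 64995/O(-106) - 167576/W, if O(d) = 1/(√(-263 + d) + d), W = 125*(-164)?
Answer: -35308491856/5125 + 194985*I*√41 ≈ -6.8895e+6 + 1.2485e+6*I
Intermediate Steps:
W = -20500
O(d) = 1/(d + √(-263 + d))
64995/O(-106) - 167576/W = 64995/(1/(-106 + √(-263 - 106))) - 167576/(-20500) = 64995/(1/(-106 + √(-369))) - 167576*(-1/20500) = 64995/(1/(-106 + 3*I*√41)) + 41894/5125 = 64995*(-106 + 3*I*√41) + 41894/5125 = (-6889470 + 194985*I*√41) + 41894/5125 = -35308491856/5125 + 194985*I*√41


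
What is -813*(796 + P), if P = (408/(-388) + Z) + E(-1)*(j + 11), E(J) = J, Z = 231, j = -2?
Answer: -80197572/97 ≈ -8.2678e+5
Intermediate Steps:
P = 21432/97 (P = (408/(-388) + 231) - (-2 + 11) = (408*(-1/388) + 231) - 1*9 = (-102/97 + 231) - 9 = 22305/97 - 9 = 21432/97 ≈ 220.95)
-813*(796 + P) = -813*(796 + 21432/97) = -813*98644/97 = -80197572/97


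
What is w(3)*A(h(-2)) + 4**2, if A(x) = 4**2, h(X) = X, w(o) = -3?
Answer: -32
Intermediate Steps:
A(x) = 16
w(3)*A(h(-2)) + 4**2 = -3*16 + 4**2 = -48 + 16 = -32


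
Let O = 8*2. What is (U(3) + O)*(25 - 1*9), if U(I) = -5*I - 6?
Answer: -80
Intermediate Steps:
O = 16
U(I) = -6 - 5*I
(U(3) + O)*(25 - 1*9) = ((-6 - 5*3) + 16)*(25 - 1*9) = ((-6 - 15) + 16)*(25 - 9) = (-21 + 16)*16 = -5*16 = -80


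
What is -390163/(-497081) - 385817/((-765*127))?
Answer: 229688586442/48293904555 ≈ 4.7561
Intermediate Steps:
-390163/(-497081) - 385817/((-765*127)) = -390163*(-1/497081) - 385817/(-97155) = 390163/497081 - 385817*(-1/97155) = 390163/497081 + 385817/97155 = 229688586442/48293904555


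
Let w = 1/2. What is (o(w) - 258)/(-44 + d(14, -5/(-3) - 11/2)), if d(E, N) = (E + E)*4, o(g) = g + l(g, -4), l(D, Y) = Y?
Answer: -523/136 ≈ -3.8456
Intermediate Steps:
w = 1/2 ≈ 0.50000
o(g) = -4 + g (o(g) = g - 4 = -4 + g)
d(E, N) = 8*E (d(E, N) = (2*E)*4 = 8*E)
(o(w) - 258)/(-44 + d(14, -5/(-3) - 11/2)) = ((-4 + 1/2) - 258)/(-44 + 8*14) = (-7/2 - 258)/(-44 + 112) = -523/2/68 = -523/2*1/68 = -523/136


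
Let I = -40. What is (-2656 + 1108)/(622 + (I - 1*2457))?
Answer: 516/625 ≈ 0.82560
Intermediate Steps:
(-2656 + 1108)/(622 + (I - 1*2457)) = (-2656 + 1108)/(622 + (-40 - 1*2457)) = -1548/(622 + (-40 - 2457)) = -1548/(622 - 2497) = -1548/(-1875) = -1548*(-1/1875) = 516/625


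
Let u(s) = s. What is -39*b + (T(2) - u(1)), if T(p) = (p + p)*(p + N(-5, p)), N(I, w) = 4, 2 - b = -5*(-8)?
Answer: 1505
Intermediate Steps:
b = -38 (b = 2 - (-5)*(-8) = 2 - 1*40 = 2 - 40 = -38)
T(p) = 2*p*(4 + p) (T(p) = (p + p)*(p + 4) = (2*p)*(4 + p) = 2*p*(4 + p))
-39*b + (T(2) - u(1)) = -39*(-38) + (2*2*(4 + 2) - 1*1) = 1482 + (2*2*6 - 1) = 1482 + (24 - 1) = 1482 + 23 = 1505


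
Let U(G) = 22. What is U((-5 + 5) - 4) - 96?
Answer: -74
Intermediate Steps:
U((-5 + 5) - 4) - 96 = 22 - 96 = -74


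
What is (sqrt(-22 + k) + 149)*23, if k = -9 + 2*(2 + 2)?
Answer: 3427 + 23*I*sqrt(23) ≈ 3427.0 + 110.3*I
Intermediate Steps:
k = -1 (k = -9 + 2*4 = -9 + 8 = -1)
(sqrt(-22 + k) + 149)*23 = (sqrt(-22 - 1) + 149)*23 = (sqrt(-23) + 149)*23 = (I*sqrt(23) + 149)*23 = (149 + I*sqrt(23))*23 = 3427 + 23*I*sqrt(23)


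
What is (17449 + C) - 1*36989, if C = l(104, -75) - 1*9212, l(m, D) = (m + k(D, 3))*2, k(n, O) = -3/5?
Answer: -142726/5 ≈ -28545.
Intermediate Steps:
k(n, O) = -3/5 (k(n, O) = -3*1/5 = -3/5)
l(m, D) = -6/5 + 2*m (l(m, D) = (m - 3/5)*2 = (-3/5 + m)*2 = -6/5 + 2*m)
C = -45026/5 (C = (-6/5 + 2*104) - 1*9212 = (-6/5 + 208) - 9212 = 1034/5 - 9212 = -45026/5 ≈ -9005.2)
(17449 + C) - 1*36989 = (17449 - 45026/5) - 1*36989 = 42219/5 - 36989 = -142726/5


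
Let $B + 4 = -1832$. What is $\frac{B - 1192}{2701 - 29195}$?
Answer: $\frac{1514}{13247} \approx 0.11429$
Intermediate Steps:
$B = -1836$ ($B = -4 - 1832 = -1836$)
$\frac{B - 1192}{2701 - 29195} = \frac{-1836 - 1192}{2701 - 29195} = - \frac{3028}{-26494} = \left(-3028\right) \left(- \frac{1}{26494}\right) = \frac{1514}{13247}$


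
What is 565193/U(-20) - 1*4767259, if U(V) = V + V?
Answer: -191255553/40 ≈ -4.7814e+6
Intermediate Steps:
U(V) = 2*V
565193/U(-20) - 1*4767259 = 565193/((2*(-20))) - 1*4767259 = 565193/(-40) - 4767259 = 565193*(-1/40) - 4767259 = -565193/40 - 4767259 = -191255553/40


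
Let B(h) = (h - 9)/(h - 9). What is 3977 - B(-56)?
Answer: 3976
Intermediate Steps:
B(h) = 1 (B(h) = (-9 + h)/(-9 + h) = 1)
3977 - B(-56) = 3977 - 1*1 = 3977 - 1 = 3976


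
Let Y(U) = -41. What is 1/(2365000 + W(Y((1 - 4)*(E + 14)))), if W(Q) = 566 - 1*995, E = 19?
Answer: 1/2364571 ≈ 4.2291e-7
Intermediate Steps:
W(Q) = -429 (W(Q) = 566 - 995 = -429)
1/(2365000 + W(Y((1 - 4)*(E + 14)))) = 1/(2365000 - 429) = 1/2364571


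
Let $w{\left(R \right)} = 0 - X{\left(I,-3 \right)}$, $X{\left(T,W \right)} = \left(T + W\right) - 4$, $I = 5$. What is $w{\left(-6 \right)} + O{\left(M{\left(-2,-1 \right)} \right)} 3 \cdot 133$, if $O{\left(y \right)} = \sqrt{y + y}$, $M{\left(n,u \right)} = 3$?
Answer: $2 + 399 \sqrt{6} \approx 979.35$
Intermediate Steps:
$O{\left(y \right)} = \sqrt{2} \sqrt{y}$ ($O{\left(y \right)} = \sqrt{2 y} = \sqrt{2} \sqrt{y}$)
$X{\left(T,W \right)} = -4 + T + W$
$w{\left(R \right)} = 2$ ($w{\left(R \right)} = 0 - \left(-4 + 5 - 3\right) = 0 - -2 = 0 + 2 = 2$)
$w{\left(-6 \right)} + O{\left(M{\left(-2,-1 \right)} \right)} 3 \cdot 133 = 2 + \sqrt{2} \sqrt{3} \cdot 3 \cdot 133 = 2 + \sqrt{6} \cdot 3 \cdot 133 = 2 + 3 \sqrt{6} \cdot 133 = 2 + 399 \sqrt{6}$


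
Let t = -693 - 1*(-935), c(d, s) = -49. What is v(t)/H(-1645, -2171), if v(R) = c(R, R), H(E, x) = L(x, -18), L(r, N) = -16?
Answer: 49/16 ≈ 3.0625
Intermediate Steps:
H(E, x) = -16
t = 242 (t = -693 + 935 = 242)
v(R) = -49
v(t)/H(-1645, -2171) = -49/(-16) = -49*(-1/16) = 49/16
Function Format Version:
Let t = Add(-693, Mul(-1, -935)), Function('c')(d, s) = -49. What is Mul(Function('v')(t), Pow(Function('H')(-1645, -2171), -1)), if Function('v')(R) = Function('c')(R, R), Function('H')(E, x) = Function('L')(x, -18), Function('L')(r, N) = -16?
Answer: Rational(49, 16) ≈ 3.0625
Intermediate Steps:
Function('H')(E, x) = -16
t = 242 (t = Add(-693, 935) = 242)
Function('v')(R) = -49
Mul(Function('v')(t), Pow(Function('H')(-1645, -2171), -1)) = Mul(-49, Pow(-16, -1)) = Mul(-49, Rational(-1, 16)) = Rational(49, 16)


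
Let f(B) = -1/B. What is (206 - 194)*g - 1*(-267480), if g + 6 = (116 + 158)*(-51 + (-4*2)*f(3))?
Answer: 108488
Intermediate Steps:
g = -39748/3 (g = -6 + (116 + 158)*(-51 + (-4*2)*(-1/3)) = -6 + 274*(-51 - (-8)/3) = -6 + 274*(-51 - 8*(-⅓)) = -6 + 274*(-51 + 8/3) = -6 + 274*(-145/3) = -6 - 39730/3 = -39748/3 ≈ -13249.)
(206 - 194)*g - 1*(-267480) = (206 - 194)*(-39748/3) - 1*(-267480) = 12*(-39748/3) + 267480 = -158992 + 267480 = 108488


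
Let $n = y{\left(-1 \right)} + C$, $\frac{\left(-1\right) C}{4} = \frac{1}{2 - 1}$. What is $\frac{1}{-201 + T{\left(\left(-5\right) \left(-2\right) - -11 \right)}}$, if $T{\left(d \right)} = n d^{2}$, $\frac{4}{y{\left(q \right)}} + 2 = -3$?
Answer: $- \frac{5}{11589} \approx -0.00043144$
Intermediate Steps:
$y{\left(q \right)} = - \frac{4}{5}$ ($y{\left(q \right)} = \frac{4}{-2 - 3} = \frac{4}{-5} = 4 \left(- \frac{1}{5}\right) = - \frac{4}{5}$)
$C = -4$ ($C = - \frac{4}{2 - 1} = - \frac{4}{1} = \left(-4\right) 1 = -4$)
$n = - \frac{24}{5}$ ($n = - \frac{4}{5} - 4 = - \frac{24}{5} \approx -4.8$)
$T{\left(d \right)} = - \frac{24 d^{2}}{5}$
$\frac{1}{-201 + T{\left(\left(-5\right) \left(-2\right) - -11 \right)}} = \frac{1}{-201 - \frac{24 \left(\left(-5\right) \left(-2\right) - -11\right)^{2}}{5}} = \frac{1}{-201 - \frac{24 \left(10 + 11\right)^{2}}{5}} = \frac{1}{-201 - \frac{24 \cdot 21^{2}}{5}} = \frac{1}{-201 - \frac{10584}{5}} = \frac{1}{- \frac{11589}{5}} = - \frac{5}{11589}$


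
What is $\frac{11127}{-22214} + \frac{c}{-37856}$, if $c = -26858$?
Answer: $\frac{3373075}{16171792} \approx 0.20858$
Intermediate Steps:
$\frac{11127}{-22214} + \frac{c}{-37856} = \frac{11127}{-22214} - \frac{26858}{-37856} = 11127 \left(- \frac{1}{22214}\right) - - \frac{1033}{1456} = - \frac{11127}{22214} + \frac{1033}{1456} = \frac{3373075}{16171792}$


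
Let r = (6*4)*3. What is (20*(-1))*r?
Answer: -1440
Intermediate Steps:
r = 72 (r = 24*3 = 72)
(20*(-1))*r = (20*(-1))*72 = -20*72 = -1440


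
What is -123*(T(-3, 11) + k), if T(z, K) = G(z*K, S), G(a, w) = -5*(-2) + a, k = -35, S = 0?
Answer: 7134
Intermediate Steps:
G(a, w) = 10 + a
T(z, K) = 10 + K*z (T(z, K) = 10 + z*K = 10 + K*z)
-123*(T(-3, 11) + k) = -123*((10 + 11*(-3)) - 35) = -123*((10 - 33) - 35) = -123*(-23 - 35) = -123*(-58) = 7134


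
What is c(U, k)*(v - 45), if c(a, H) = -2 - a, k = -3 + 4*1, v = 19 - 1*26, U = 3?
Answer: 260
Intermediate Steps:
v = -7 (v = 19 - 26 = -7)
k = 1 (k = -3 + 4 = 1)
c(U, k)*(v - 45) = (-2 - 1*3)*(-7 - 45) = (-2 - 3)*(-52) = -5*(-52) = 260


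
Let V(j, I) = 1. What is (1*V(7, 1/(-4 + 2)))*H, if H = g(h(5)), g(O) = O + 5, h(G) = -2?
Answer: 3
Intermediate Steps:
g(O) = 5 + O
H = 3 (H = 5 - 2 = 3)
(1*V(7, 1/(-4 + 2)))*H = (1*1)*3 = 1*3 = 3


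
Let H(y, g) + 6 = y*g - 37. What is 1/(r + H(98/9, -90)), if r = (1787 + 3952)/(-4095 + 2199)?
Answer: -632/648449 ≈ -0.00097463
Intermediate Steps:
r = -1913/632 (r = 5739/(-1896) = 5739*(-1/1896) = -1913/632 ≈ -3.0269)
H(y, g) = -43 + g*y (H(y, g) = -6 + (y*g - 37) = -6 + (g*y - 37) = -6 + (-37 + g*y) = -43 + g*y)
1/(r + H(98/9, -90)) = 1/(-1913/632 + (-43 - 8820/9)) = 1/(-1913/632 + (-43 - 90*98/9)) = 1/(-1913/632 + (-43 - 980)) = 1/(-1913/632 - 1023) = 1/(-648449/632) = -632/648449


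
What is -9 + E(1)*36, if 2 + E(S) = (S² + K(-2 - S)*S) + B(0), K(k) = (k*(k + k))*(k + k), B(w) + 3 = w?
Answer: -4041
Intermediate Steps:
B(w) = -3 + w
K(k) = 4*k³ (K(k) = (k*(2*k))*(2*k) = (2*k²)*(2*k) = 4*k³)
E(S) = -5 + S² + 4*S*(-2 - S)³ (E(S) = -2 + ((S² + (4*(-2 - S)³)*S) + (-3 + 0)) = -2 + ((S² + 4*S*(-2 - S)³) - 3) = -2 + (-3 + S² + 4*S*(-2 - S)³) = -5 + S² + 4*S*(-2 - S)³)
-9 + E(1)*36 = -9 + (-5 + 1² - 4*1*(2 + 1)³)*36 = -9 + (-5 + 1 - 4*1*3³)*36 = -9 + (-5 + 1 - 4*1*27)*36 = -9 + (-5 + 1 - 108)*36 = -9 - 112*36 = -9 - 4032 = -4041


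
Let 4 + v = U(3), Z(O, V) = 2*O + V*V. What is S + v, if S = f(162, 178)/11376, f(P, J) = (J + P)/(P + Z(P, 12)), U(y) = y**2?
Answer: 1791737/358344 ≈ 5.0000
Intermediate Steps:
Z(O, V) = V**2 + 2*O (Z(O, V) = 2*O + V**2 = V**2 + 2*O)
f(P, J) = (J + P)/(144 + 3*P) (f(P, J) = (J + P)/(P + (12**2 + 2*P)) = (J + P)/(P + (144 + 2*P)) = (J + P)/(144 + 3*P))
S = 17/358344 (S = ((178 + 162)/(3*(48 + 162)))/11376 = ((1/3)*340/210)*(1/11376) = ((1/3)*(1/210)*340)*(1/11376) = (34/63)*(1/11376) = 17/358344 ≈ 4.7440e-5)
v = 5 (v = -4 + 3**2 = -4 + 9 = 5)
S + v = 17/358344 + 5 = 1791737/358344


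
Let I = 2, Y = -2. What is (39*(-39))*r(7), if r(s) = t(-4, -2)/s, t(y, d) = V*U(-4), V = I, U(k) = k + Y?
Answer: 18252/7 ≈ 2607.4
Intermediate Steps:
U(k) = -2 + k (U(k) = k - 2 = -2 + k)
V = 2
t(y, d) = -12 (t(y, d) = 2*(-2 - 4) = 2*(-6) = -12)
r(s) = -12/s
(39*(-39))*r(7) = (39*(-39))*(-12/7) = -(-18252)/7 = -1521*(-12/7) = 18252/7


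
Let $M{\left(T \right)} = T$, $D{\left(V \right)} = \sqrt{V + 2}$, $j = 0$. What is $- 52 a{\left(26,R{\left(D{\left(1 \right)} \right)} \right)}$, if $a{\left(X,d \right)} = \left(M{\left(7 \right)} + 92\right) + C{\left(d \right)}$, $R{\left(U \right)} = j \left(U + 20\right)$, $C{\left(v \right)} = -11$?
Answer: $-4576$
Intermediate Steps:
$D{\left(V \right)} = \sqrt{2 + V}$
$R{\left(U \right)} = 0$ ($R{\left(U \right)} = 0 \left(U + 20\right) = 0 \left(20 + U\right) = 0$)
$a{\left(X,d \right)} = 88$ ($a{\left(X,d \right)} = \left(7 + 92\right) - 11 = 99 - 11 = 88$)
$- 52 a{\left(26,R{\left(D{\left(1 \right)} \right)} \right)} = \left(-52\right) 88 = -4576$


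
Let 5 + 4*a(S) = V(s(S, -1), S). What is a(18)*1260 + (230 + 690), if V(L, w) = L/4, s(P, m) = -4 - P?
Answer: -4775/2 ≈ -2387.5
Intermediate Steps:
V(L, w) = L/4 (V(L, w) = L*(¼) = L/4)
a(S) = -3/2 - S/16 (a(S) = -5/4 + ((-4 - S)/4)/4 = -5/4 + (-1 - S/4)/4 = -5/4 + (-¼ - S/16) = -3/2 - S/16)
a(18)*1260 + (230 + 690) = (-3/2 - 1/16*18)*1260 + (230 + 690) = (-3/2 - 9/8)*1260 + 920 = -21/8*1260 + 920 = -6615/2 + 920 = -4775/2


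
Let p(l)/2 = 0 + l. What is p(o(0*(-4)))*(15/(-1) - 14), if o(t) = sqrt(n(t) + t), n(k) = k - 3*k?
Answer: 0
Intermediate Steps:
n(k) = -2*k
o(t) = sqrt(-t) (o(t) = sqrt(-2*t + t) = sqrt(-t))
p(l) = 2*l (p(l) = 2*(0 + l) = 2*l)
p(o(0*(-4)))*(15/(-1) - 14) = (2*sqrt(-0*(-4)))*(15/(-1) - 14) = (2*sqrt(-1*0))*(15*(-1) - 14) = (2*sqrt(0))*(-15 - 14) = (2*0)*(-29) = 0*(-29) = 0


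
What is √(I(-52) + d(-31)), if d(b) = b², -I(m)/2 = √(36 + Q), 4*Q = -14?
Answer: √(961 - √130) ≈ 30.816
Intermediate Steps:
Q = -7/2 (Q = (¼)*(-14) = -7/2 ≈ -3.5000)
I(m) = -√130 (I(m) = -2*√(36 - 7/2) = -√130)
√(I(-52) + d(-31)) = √(-√130 + (-31)²) = √(-√130 + 961) = √(961 - √130)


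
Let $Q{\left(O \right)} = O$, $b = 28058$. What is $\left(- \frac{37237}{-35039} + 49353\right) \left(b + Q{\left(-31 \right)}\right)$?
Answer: $\frac{48467567671108}{35039} \approx 1.3832 \cdot 10^{9}$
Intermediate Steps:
$\left(- \frac{37237}{-35039} + 49353\right) \left(b + Q{\left(-31 \right)}\right) = \left(- \frac{37237}{-35039} + 49353\right) \left(28058 - 31\right) = \left(\left(-37237\right) \left(- \frac{1}{35039}\right) + 49353\right) 28027 = \left(\frac{37237}{35039} + 49353\right) 28027 = \frac{1729317004}{35039} \cdot 28027 = \frac{48467567671108}{35039}$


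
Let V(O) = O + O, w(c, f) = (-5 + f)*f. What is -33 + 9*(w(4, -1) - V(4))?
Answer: -51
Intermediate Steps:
w(c, f) = f*(-5 + f)
V(O) = 2*O
-33 + 9*(w(4, -1) - V(4)) = -33 + 9*(-(-5 - 1) - 2*4) = -33 + 9*(-1*(-6) - 1*8) = -33 + 9*(6 - 8) = -33 + 9*(-2) = -33 - 18 = -51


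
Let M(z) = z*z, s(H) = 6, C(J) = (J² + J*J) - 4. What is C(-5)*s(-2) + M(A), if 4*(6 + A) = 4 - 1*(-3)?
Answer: 4705/16 ≈ 294.06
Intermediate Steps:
C(J) = -4 + 2*J² (C(J) = (J² + J²) - 4 = 2*J² - 4 = -4 + 2*J²)
A = -17/4 (A = -6 + (4 - 1*(-3))/4 = -6 + (4 + 3)/4 = -6 + (¼)*7 = -6 + 7/4 = -17/4 ≈ -4.2500)
M(z) = z²
C(-5)*s(-2) + M(A) = (-4 + 2*(-5)²)*6 + (-17/4)² = (-4 + 2*25)*6 + 289/16 = (-4 + 50)*6 + 289/16 = 46*6 + 289/16 = 276 + 289/16 = 4705/16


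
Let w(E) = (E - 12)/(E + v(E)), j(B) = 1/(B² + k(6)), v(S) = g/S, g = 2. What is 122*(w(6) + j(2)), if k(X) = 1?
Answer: -8662/95 ≈ -91.179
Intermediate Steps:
v(S) = 2/S
j(B) = 1/(1 + B²) (j(B) = 1/(B² + 1) = 1/(1 + B²))
w(E) = (-12 + E)/(E + 2/E) (w(E) = (E - 12)/(E + 2/E) = (-12 + E)/(E + 2/E))
122*(w(6) + j(2)) = 122*(6*(-12 + 6)/(2 + 6²) + 1/(1 + 2²)) = 122*(6*(-6)/(2 + 36) + 1/(1 + 4)) = 122*(6*(-6)/38 + 1/5) = 122*(6*(1/38)*(-6) + ⅕) = 122*(-18/19 + ⅕) = 122*(-71/95) = -8662/95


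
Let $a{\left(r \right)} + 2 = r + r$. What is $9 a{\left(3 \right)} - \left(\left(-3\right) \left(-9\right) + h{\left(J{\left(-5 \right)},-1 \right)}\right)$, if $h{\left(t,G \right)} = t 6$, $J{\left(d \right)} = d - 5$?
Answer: $69$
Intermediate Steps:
$J{\left(d \right)} = -5 + d$
$h{\left(t,G \right)} = 6 t$
$a{\left(r \right)} = -2 + 2 r$ ($a{\left(r \right)} = -2 + \left(r + r\right) = -2 + 2 r$)
$9 a{\left(3 \right)} - \left(\left(-3\right) \left(-9\right) + h{\left(J{\left(-5 \right)},-1 \right)}\right) = 9 \left(-2 + 2 \cdot 3\right) - \left(\left(-3\right) \left(-9\right) + 6 \left(-5 - 5\right)\right) = 9 \left(-2 + 6\right) - \left(27 + 6 \left(-10\right)\right) = 9 \cdot 4 - \left(27 - 60\right) = 36 - -33 = 36 + 33 = 69$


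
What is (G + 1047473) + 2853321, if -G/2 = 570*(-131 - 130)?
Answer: 4198334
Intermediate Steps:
G = 297540 (G = -1140*(-131 - 130) = -1140*(-261) = -2*(-148770) = 297540)
(G + 1047473) + 2853321 = (297540 + 1047473) + 2853321 = 1345013 + 2853321 = 4198334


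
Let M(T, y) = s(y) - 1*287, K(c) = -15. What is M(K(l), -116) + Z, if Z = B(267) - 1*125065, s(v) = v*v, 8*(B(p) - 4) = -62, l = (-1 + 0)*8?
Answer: -447599/4 ≈ -1.1190e+5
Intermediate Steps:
l = -8 (l = -1*8 = -8)
B(p) = -15/4 (B(p) = 4 + (⅛)*(-62) = 4 - 31/4 = -15/4)
s(v) = v²
Z = -500275/4 (Z = -15/4 - 1*125065 = -15/4 - 125065 = -500275/4 ≈ -1.2507e+5)
M(T, y) = -287 + y² (M(T, y) = y² - 1*287 = y² - 287 = -287 + y²)
M(K(l), -116) + Z = (-287 + (-116)²) - 500275/4 = (-287 + 13456) - 500275/4 = 13169 - 500275/4 = -447599/4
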